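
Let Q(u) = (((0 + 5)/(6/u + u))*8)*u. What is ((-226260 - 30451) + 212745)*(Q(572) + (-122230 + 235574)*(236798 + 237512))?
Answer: -77335303437757329536/32719 ≈ -2.3636e+15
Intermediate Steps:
Q(u) = 40*u/(u + 6/u) (Q(u) = ((5/(u + 6/u))*8)*u = (40/(u + 6/u))*u = 40*u/(u + 6/u))
((-226260 - 30451) + 212745)*(Q(572) + (-122230 + 235574)*(236798 + 237512)) = ((-226260 - 30451) + 212745)*(40*572²/(6 + 572²) + (-122230 + 235574)*(236798 + 237512)) = (-256711 + 212745)*(40*327184/(6 + 327184) + 113344*474310) = -43966*(40*327184/327190 + 53760192640) = -43966*(40*327184*(1/327190) + 53760192640) = -43966*(1308736/32719 + 53760192640) = -43966*1758979744296896/32719 = -77335303437757329536/32719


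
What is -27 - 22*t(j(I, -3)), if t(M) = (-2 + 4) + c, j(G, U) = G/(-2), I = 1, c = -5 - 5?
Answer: 149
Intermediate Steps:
c = -10
j(G, U) = -G/2 (j(G, U) = G*(-½) = -G/2)
t(M) = -8 (t(M) = (-2 + 4) - 10 = 2 - 10 = -8)
-27 - 22*t(j(I, -3)) = -27 - 22*(-8) = -27 + 176 = 149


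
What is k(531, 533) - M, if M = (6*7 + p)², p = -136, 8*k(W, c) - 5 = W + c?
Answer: -69619/8 ≈ -8702.4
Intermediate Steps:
k(W, c) = 5/8 + W/8 + c/8 (k(W, c) = 5/8 + (W + c)/8 = 5/8 + (W/8 + c/8) = 5/8 + W/8 + c/8)
M = 8836 (M = (6*7 - 136)² = (42 - 136)² = (-94)² = 8836)
k(531, 533) - M = (5/8 + (⅛)*531 + (⅛)*533) - 1*8836 = (5/8 + 531/8 + 533/8) - 8836 = 1069/8 - 8836 = -69619/8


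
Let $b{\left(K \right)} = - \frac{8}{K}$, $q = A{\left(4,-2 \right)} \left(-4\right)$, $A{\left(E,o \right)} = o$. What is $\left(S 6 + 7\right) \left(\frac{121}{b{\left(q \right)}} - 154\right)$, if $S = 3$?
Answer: $-6875$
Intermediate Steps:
$q = 8$ ($q = \left(-2\right) \left(-4\right) = 8$)
$\left(S 6 + 7\right) \left(\frac{121}{b{\left(q \right)}} - 154\right) = \left(3 \cdot 6 + 7\right) \left(\frac{121}{\left(-8\right) \frac{1}{8}} - 154\right) = \left(18 + 7\right) \left(\frac{121}{\left(-8\right) \frac{1}{8}} - 154\right) = 25 \left(\frac{121}{-1} - 154\right) = 25 \left(121 \left(-1\right) - 154\right) = 25 \left(-121 - 154\right) = 25 \left(-275\right) = -6875$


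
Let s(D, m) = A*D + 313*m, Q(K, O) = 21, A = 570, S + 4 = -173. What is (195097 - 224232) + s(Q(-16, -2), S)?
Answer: -72566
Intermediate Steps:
S = -177 (S = -4 - 173 = -177)
s(D, m) = 313*m + 570*D (s(D, m) = 570*D + 313*m = 313*m + 570*D)
(195097 - 224232) + s(Q(-16, -2), S) = (195097 - 224232) + (313*(-177) + 570*21) = -29135 + (-55401 + 11970) = -29135 - 43431 = -72566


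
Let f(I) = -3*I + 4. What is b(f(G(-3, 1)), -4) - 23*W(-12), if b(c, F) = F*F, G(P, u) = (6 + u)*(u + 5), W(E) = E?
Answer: 292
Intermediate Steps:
G(P, u) = (5 + u)*(6 + u) (G(P, u) = (6 + u)*(5 + u) = (5 + u)*(6 + u))
f(I) = 4 - 3*I
b(c, F) = F**2
b(f(G(-3, 1)), -4) - 23*W(-12) = (-4)**2 - 23*(-12) = 16 + 276 = 292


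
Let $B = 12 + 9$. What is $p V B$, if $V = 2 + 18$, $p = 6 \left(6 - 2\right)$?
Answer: $10080$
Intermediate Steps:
$B = 21$
$p = 24$ ($p = 6 \cdot 4 = 24$)
$V = 20$
$p V B = 24 \cdot 20 \cdot 21 = 480 \cdot 21 = 10080$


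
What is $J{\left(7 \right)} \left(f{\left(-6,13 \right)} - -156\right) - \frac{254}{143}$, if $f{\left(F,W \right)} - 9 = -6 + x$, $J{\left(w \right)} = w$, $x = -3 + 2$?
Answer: $\frac{157904}{143} \approx 1104.2$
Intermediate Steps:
$x = -1$
$f{\left(F,W \right)} = 2$ ($f{\left(F,W \right)} = 9 - 7 = 2$)
$J{\left(7 \right)} \left(f{\left(-6,13 \right)} - -156\right) - \frac{254}{143} = 7 \left(2 - -156\right) - \frac{254}{143} = 7 \left(2 + 156\right) - \frac{254}{143} = 7 \cdot 158 - \frac{254}{143} = 1106 - \frac{254}{143} = \frac{157904}{143}$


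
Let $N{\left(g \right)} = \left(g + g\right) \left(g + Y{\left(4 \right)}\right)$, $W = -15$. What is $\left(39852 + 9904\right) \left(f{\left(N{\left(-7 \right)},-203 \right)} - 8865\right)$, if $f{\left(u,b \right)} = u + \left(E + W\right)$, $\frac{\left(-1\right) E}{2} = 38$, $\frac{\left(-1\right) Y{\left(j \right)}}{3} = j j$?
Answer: $-407302616$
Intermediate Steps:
$Y{\left(j \right)} = - 3 j^{2}$ ($Y{\left(j \right)} = - 3 j j = - 3 j^{2}$)
$E = -76$ ($E = \left(-2\right) 38 = -76$)
$N{\left(g \right)} = 2 g \left(-48 + g\right)$ ($N{\left(g \right)} = \left(g + g\right) \left(g - 3 \cdot 4^{2}\right) = 2 g \left(g - 48\right) = 2 g \left(-48 + g\right)$)
$f{\left(u,b \right)} = -91 + u$ ($f{\left(u,b \right)} = u - 91 = -91 + u$)
$\left(39852 + 9904\right) \left(f{\left(N{\left(-7 \right)},-203 \right)} - 8865\right) = \left(39852 + 9904\right) \left(\left(-91 + 2 \left(-7\right) \left(-48 - 7\right)\right) - 8865\right) = 49756 \left(\left(-91 + 2 \left(-7\right) \left(-55\right)\right) - 8865\right) = 49756 \left(\left(-91 + 770\right) - 8865\right) = 49756 \left(679 - 8865\right) = 49756 \left(-8186\right) = -407302616$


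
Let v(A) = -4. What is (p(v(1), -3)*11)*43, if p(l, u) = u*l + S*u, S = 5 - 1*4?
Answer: 4257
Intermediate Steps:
S = 1 (S = 5 - 4 = 1)
p(l, u) = u + l*u (p(l, u) = u*l + 1*u = l*u + u = u + l*u)
(p(v(1), -3)*11)*43 = (-3*(1 - 4)*11)*43 = (-3*(-3)*11)*43 = (9*11)*43 = 99*43 = 4257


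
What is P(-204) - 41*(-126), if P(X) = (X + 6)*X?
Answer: 45558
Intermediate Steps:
P(X) = X*(6 + X) (P(X) = (6 + X)*X = X*(6 + X))
P(-204) - 41*(-126) = -204*(6 - 204) - 41*(-126) = -204*(-198) + 5166 = 40392 + 5166 = 45558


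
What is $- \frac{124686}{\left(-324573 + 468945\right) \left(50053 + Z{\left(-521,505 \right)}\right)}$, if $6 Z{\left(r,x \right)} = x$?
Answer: $- \frac{62343}{3619201513} \approx -1.7226 \cdot 10^{-5}$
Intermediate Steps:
$Z{\left(r,x \right)} = \frac{x}{6}$
$- \frac{124686}{\left(-324573 + 468945\right) \left(50053 + Z{\left(-521,505 \right)}\right)} = - \frac{124686}{\left(-324573 + 468945\right) \left(50053 + \frac{1}{6} \cdot 505\right)} = - \frac{124686}{144372 \left(50053 + \frac{505}{6}\right)} = - \frac{124686}{144372 \cdot \frac{300823}{6}} = - \frac{124686}{7238403026} = \left(-124686\right) \frac{1}{7238403026} = - \frac{62343}{3619201513}$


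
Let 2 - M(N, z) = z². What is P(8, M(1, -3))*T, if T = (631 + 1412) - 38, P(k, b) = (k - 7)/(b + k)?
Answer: 2005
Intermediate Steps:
M(N, z) = 2 - z²
P(k, b) = (-7 + k)/(b + k)
T = 2005 (T = 2043 - 38 = 2005)
P(8, M(1, -3))*T = ((-7 + 8)/((2 - 1*(-3)²) + 8))*2005 = (1/((2 - 1*9) + 8))*2005 = (1/((2 - 9) + 8))*2005 = (1/(-7 + 8))*2005 = (1/1)*2005 = (1*1)*2005 = 1*2005 = 2005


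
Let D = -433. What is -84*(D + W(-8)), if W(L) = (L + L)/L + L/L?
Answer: 36120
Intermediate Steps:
W(L) = 3 (W(L) = (2*L)/L + 1 = 2 + 1 = 3)
-84*(D + W(-8)) = -84*(-433 + 3) = -84*(-430) = 36120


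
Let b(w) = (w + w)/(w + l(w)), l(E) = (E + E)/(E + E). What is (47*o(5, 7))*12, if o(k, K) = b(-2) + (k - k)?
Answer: 2256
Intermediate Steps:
l(E) = 1 (l(E) = (2*E)/((2*E)) = (2*E)*(1/(2*E)) = 1)
b(w) = 2*w/(1 + w) (b(w) = (w + w)/(w + 1) = (2*w)/(1 + w) = 2*w/(1 + w))
o(k, K) = 4 (o(k, K) = 2*(-2)/(1 - 2) + (k - k) = 2*(-2)/(-1) + 0 = 2*(-2)*(-1) + 0 = 4 + 0 = 4)
(47*o(5, 7))*12 = (47*4)*12 = 188*12 = 2256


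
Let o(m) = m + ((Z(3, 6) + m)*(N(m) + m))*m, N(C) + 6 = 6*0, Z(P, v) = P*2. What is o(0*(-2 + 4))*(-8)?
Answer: 0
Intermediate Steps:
Z(P, v) = 2*P
N(C) = -6 (N(C) = -6 + 6*0 = -6 + 0 = -6)
o(m) = m + m*(-6 + m)*(6 + m) (o(m) = m + ((2*3 + m)*(-6 + m))*m = m + ((6 + m)*(-6 + m))*m = m + ((-6 + m)*(6 + m))*m = m + m*(-6 + m)*(6 + m))
o(0*(-2 + 4))*(-8) = ((0*(-2 + 4))*(-35 + (0*(-2 + 4))²))*(-8) = ((0*2)*(-35 + (0*2)²))*(-8) = (0*(-35 + 0²))*(-8) = (0*(-35 + 0))*(-8) = (0*(-35))*(-8) = 0*(-8) = 0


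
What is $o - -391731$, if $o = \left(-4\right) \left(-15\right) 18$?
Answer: $392811$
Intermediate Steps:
$o = 1080$ ($o = 60 \cdot 18 = 1080$)
$o - -391731 = 1080 - -391731 = 1080 + 391731 = 392811$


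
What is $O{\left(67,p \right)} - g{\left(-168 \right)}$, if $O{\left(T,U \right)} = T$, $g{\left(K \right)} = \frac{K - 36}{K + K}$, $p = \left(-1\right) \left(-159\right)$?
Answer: $\frac{1859}{28} \approx 66.393$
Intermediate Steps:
$p = 159$
$g{\left(K \right)} = \frac{-36 + K}{2 K}$
$O{\left(67,p \right)} - g{\left(-168 \right)} = 67 - \frac{-36 - 168}{2 \left(-168\right)} = 67 - \frac{1}{2} \left(- \frac{1}{168}\right) \left(-204\right) = 67 - \frac{17}{28} = \frac{1859}{28}$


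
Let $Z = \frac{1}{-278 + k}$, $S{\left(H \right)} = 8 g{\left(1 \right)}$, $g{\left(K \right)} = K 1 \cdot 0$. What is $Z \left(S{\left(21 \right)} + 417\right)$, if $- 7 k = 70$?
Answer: $- \frac{139}{96} \approx -1.4479$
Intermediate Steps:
$g{\left(K \right)} = 0$ ($g{\left(K \right)} = K 0 = 0$)
$k = -10$ ($k = \left(- \frac{1}{7}\right) 70 = -10$)
$S{\left(H \right)} = 0$ ($S{\left(H \right)} = 8 \cdot 0 = 0$)
$Z = - \frac{1}{288}$ ($Z = \frac{1}{-278 - 10} = \frac{1}{-288} = - \frac{1}{288} \approx -0.0034722$)
$Z \left(S{\left(21 \right)} + 417\right) = - \frac{0 + 417}{288} = \left(- \frac{1}{288}\right) 417 = - \frac{139}{96}$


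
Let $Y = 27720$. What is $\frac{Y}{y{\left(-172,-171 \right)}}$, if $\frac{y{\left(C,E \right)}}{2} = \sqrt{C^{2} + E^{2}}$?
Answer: $\frac{2772 \sqrt{2353}}{2353} \approx 57.146$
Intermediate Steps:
$y{\left(C,E \right)} = 2 \sqrt{C^{2} + E^{2}}$
$\frac{Y}{y{\left(-172,-171 \right)}} = \frac{27720}{2 \sqrt{\left(-172\right)^{2} + \left(-171\right)^{2}}} = \frac{27720}{2 \sqrt{29584 + 29241}} = \frac{27720}{2 \sqrt{58825}} = \frac{27720}{2 \cdot 5 \sqrt{2353}} = \frac{27720}{10 \sqrt{2353}} = 27720 \frac{\sqrt{2353}}{23530} = \frac{2772 \sqrt{2353}}{2353}$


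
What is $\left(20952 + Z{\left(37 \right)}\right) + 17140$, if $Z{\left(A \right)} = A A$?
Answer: $39461$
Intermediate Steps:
$Z{\left(A \right)} = A^{2}$
$\left(20952 + Z{\left(37 \right)}\right) + 17140 = \left(20952 + 37^{2}\right) + 17140 = \left(20952 + 1369\right) + 17140 = 22321 + 17140 = 39461$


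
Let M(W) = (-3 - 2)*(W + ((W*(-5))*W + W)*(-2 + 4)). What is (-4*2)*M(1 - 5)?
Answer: -6880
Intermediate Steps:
M(W) = -15*W + 50*W² (M(W) = -5*(W + ((-5*W)*W + W)*2) = -5*(W + (-5*W² + W)*2) = -5*(W + (W - 5*W²)*2) = -5*(W + (-10*W² + 2*W)) = -5*(-10*W² + 3*W) = -15*W + 50*W²)
(-4*2)*M(1 - 5) = (-4*2)*(5*(1 - 5)*(-3 + 10*(1 - 5))) = -40*(-4)*(-3 + 10*(-4)) = -40*(-4)*(-3 - 40) = -40*(-4)*(-43) = -8*860 = -6880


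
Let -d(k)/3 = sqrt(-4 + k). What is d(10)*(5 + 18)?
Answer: -69*sqrt(6) ≈ -169.01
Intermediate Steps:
d(k) = -3*sqrt(-4 + k)
d(10)*(5 + 18) = (-3*sqrt(-4 + 10))*(5 + 18) = -3*sqrt(6)*23 = -69*sqrt(6)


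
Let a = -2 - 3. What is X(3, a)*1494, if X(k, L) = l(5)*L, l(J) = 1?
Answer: -7470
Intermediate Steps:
a = -5
X(k, L) = L (X(k, L) = 1*L = L)
X(3, a)*1494 = -5*1494 = -7470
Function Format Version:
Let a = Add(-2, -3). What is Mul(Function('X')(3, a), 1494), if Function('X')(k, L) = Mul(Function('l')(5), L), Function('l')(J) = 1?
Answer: -7470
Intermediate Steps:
a = -5
Function('X')(k, L) = L (Function('X')(k, L) = Mul(1, L) = L)
Mul(Function('X')(3, a), 1494) = Mul(-5, 1494) = -7470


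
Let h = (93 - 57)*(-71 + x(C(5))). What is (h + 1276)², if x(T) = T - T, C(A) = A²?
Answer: 1638400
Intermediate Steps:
x(T) = 0
h = -2556 (h = (93 - 57)*(-71 + 0) = 36*(-71) = -2556)
(h + 1276)² = (-2556 + 1276)² = (-1280)² = 1638400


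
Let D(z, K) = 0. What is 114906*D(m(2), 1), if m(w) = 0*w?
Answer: 0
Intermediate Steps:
m(w) = 0
114906*D(m(2), 1) = 114906*0 = 0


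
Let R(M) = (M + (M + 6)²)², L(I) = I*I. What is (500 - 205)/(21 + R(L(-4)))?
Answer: 295/250021 ≈ 0.0011799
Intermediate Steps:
L(I) = I²
R(M) = (M + (6 + M)²)²
(500 - 205)/(21 + R(L(-4))) = (500 - 205)/(21 + ((-4)² + (6 + (-4)²)²)²) = 295/(21 + (16 + (6 + 16)²)²) = 295/(21 + (16 + 22²)²) = 295/(21 + (16 + 484)²) = 295/(21 + 500²) = 295/(21 + 250000) = 295/250021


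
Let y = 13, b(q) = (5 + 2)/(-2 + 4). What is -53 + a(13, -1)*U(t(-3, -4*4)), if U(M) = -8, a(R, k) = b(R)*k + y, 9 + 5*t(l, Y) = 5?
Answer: -129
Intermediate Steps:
b(q) = 7/2
t(l, Y) = -4/5 (t(l, Y) = -9/5 + (1/5)*5 = -9/5 + 1 = -4/5)
a(R, k) = 13 + 7*k/2 (a(R, k) = 7*k/2 + 13 = 13 + 7*k/2)
-53 + a(13, -1)*U(t(-3, -4*4)) = -53 + (13 + (7/2)*(-1))*(-8) = -53 + (13 - 7/2)*(-8) = -53 + (19/2)*(-8) = -53 - 76 = -129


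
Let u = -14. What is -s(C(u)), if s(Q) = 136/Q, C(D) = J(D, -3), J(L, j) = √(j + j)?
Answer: 68*I*√6/3 ≈ 55.522*I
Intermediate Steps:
J(L, j) = √2*√j (J(L, j) = √(2*j) = √2*√j)
C(D) = I*√6 (C(D) = √2*√(-3) = √2*(I*√3) = I*√6)
-s(C(u)) = -136/(I*√6) = -136*(-I*√6/6) = -(-68)*I*√6/3 = 68*I*√6/3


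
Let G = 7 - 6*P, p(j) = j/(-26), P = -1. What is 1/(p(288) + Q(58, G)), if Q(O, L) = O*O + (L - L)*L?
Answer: 13/43588 ≈ 0.00029825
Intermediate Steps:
p(j) = -j/26 (p(j) = j*(-1/26) = -j/26)
G = 13 (G = 7 - 6*(-1) = 7 + 6 = 13)
Q(O, L) = O² (Q(O, L) = O² + 0*L = O² + 0 = O²)
1/(p(288) + Q(58, G)) = 1/(-1/26*288 + 58²) = 1/(-144/13 + 3364) = 1/(43588/13) = 13/43588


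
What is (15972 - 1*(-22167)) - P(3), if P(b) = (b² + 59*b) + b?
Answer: 37950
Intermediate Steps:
P(b) = b² + 60*b
(15972 - 1*(-22167)) - P(3) = (15972 - 1*(-22167)) - 3*(60 + 3) = (15972 + 22167) - 3*63 = 38139 - 1*189 = 38139 - 189 = 37950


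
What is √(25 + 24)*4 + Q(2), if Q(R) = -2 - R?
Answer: 24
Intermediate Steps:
√(25 + 24)*4 + Q(2) = √(25 + 24)*4 + (-2 - 1*2) = √49*4 + (-2 - 2) = 7*4 - 4 = 28 - 4 = 24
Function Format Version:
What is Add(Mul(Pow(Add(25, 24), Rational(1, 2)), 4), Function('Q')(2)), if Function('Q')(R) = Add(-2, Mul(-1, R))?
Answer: 24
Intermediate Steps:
Add(Mul(Pow(Add(25, 24), Rational(1, 2)), 4), Function('Q')(2)) = Add(Mul(Pow(Add(25, 24), Rational(1, 2)), 4), Add(-2, Mul(-1, 2))) = Add(Mul(Pow(49, Rational(1, 2)), 4), Add(-2, -2)) = Add(Mul(7, 4), -4) = Add(28, -4) = 24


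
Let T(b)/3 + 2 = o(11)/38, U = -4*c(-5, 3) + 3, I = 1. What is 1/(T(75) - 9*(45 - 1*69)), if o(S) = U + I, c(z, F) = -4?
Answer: 19/4020 ≈ 0.0047264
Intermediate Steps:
U = 19 (U = -4*(-4) + 3 = 16 + 3 = 19)
o(S) = 20 (o(S) = 19 + 1 = 20)
T(b) = -84/19 (T(b) = -6 + 3*(20/38) = -6 + 3*(20*(1/38)) = -6 + 3*(10/19) = -6 + 30/19 = -84/19)
1/(T(75) - 9*(45 - 1*69)) = 1/(-84/19 - 9*(45 - 1*69)) = 1/(-84/19 - 9*(45 - 69)) = 1/(-84/19 - 9*(-24)) = 1/(-84/19 + 216) = 1/(4020/19) = 19/4020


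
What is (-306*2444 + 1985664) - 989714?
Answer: 248086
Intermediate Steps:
(-306*2444 + 1985664) - 989714 = (-747864 + 1985664) - 989714 = 1237800 - 989714 = 248086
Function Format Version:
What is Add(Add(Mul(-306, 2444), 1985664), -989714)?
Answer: 248086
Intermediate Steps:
Add(Add(Mul(-306, 2444), 1985664), -989714) = Add(Add(-747864, 1985664), -989714) = Add(1237800, -989714) = 248086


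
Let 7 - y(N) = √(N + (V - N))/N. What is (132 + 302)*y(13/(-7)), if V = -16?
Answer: 3038 + 12152*I/13 ≈ 3038.0 + 934.77*I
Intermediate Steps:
y(N) = 7 - 4*I/N (y(N) = 7 - √(N + (-16 - N))/N = 7 - √(-16)/N = 7 - 4*I/N)
(132 + 302)*y(13/(-7)) = (132 + 302)*(7 - 4*I/(13/(-7))) = 434*(7 - 4*I/(13*(-⅐))) = 434*(7 - 4*I/(-13/7)) = 434*(7 - 4*I*(-7/13)) = 434*(7 + 28*I/13) = 3038 + 12152*I/13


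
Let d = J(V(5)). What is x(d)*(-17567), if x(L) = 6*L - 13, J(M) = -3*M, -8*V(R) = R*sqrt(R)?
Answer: 228371 - 790515*sqrt(5)/4 ≈ -2.1354e+5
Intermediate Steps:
V(R) = -R**(3/2)/8 (V(R) = -R*sqrt(R)/8 = -R**(3/2)/8)
d = 15*sqrt(5)/8 (d = -(-3)*5**(3/2)/8 = -(-3)*5*sqrt(5)/8 = -(-15)*sqrt(5)/8 = 15*sqrt(5)/8 ≈ 4.1926)
x(L) = -13 + 6*L
x(d)*(-17567) = (-13 + 6*(15*sqrt(5)/8))*(-17567) = (-13 + 45*sqrt(5)/4)*(-17567) = 228371 - 790515*sqrt(5)/4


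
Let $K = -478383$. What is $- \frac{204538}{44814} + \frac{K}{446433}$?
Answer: $- \frac{18791794786}{3334408077} \approx -5.6357$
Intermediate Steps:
$- \frac{204538}{44814} + \frac{K}{446433} = - \frac{204538}{44814} - \frac{478383}{446433} = \left(-204538\right) \frac{1}{44814} - \frac{159461}{148811} = - \frac{102269}{22407} - \frac{159461}{148811} = - \frac{18791794786}{3334408077}$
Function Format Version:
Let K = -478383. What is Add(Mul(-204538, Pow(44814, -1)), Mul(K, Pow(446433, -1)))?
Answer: Rational(-18791794786, 3334408077) ≈ -5.6357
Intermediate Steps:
Add(Mul(-204538, Pow(44814, -1)), Mul(K, Pow(446433, -1))) = Add(Mul(-204538, Pow(44814, -1)), Mul(-478383, Pow(446433, -1))) = Add(Mul(-204538, Rational(1, 44814)), Mul(-478383, Rational(1, 446433))) = Add(Rational(-102269, 22407), Rational(-159461, 148811)) = Rational(-18791794786, 3334408077)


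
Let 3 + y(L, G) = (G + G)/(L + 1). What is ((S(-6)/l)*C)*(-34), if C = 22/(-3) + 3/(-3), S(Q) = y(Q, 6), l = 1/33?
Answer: -50490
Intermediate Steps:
l = 1/33 ≈ 0.030303
y(L, G) = -3 + 2*G/(1 + L) (y(L, G) = -3 + (G + G)/(L + 1) = -3 + (2*G)/(1 + L) = -3 + 2*G/(1 + L))
S(Q) = (9 - 3*Q)/(1 + Q) (S(Q) = (-3 - 3*Q + 2*6)/(1 + Q) = (-3 - 3*Q + 12)/(1 + Q) = (9 - 3*Q)/(1 + Q))
C = -25/3 (C = 22*(-1/3) + 3*(-1/3) = -22/3 - 1 = -25/3 ≈ -8.3333)
((S(-6)/l)*C)*(-34) = (((3*(3 - 1*(-6))/(1 - 6))/(1/33))*(-25/3))*(-34) = (((3*(3 + 6)/(-5))*33)*(-25/3))*(-34) = (((3*(-1/5)*9)*33)*(-25/3))*(-34) = (-27/5*33*(-25/3))*(-34) = -891/5*(-25/3)*(-34) = 1485*(-34) = -50490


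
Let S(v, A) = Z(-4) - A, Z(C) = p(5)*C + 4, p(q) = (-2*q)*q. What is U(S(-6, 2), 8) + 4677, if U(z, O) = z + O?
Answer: 4887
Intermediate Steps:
p(q) = -2*q²
Z(C) = 4 - 50*C (Z(C) = (-2*5²)*C + 4 = (-2*25)*C + 4 = -50*C + 4 = 4 - 50*C)
S(v, A) = 204 - A (S(v, A) = (4 - 50*(-4)) - A = (4 + 200) - A = 204 - A)
U(z, O) = O + z
U(S(-6, 2), 8) + 4677 = (8 + (204 - 1*2)) + 4677 = (8 + (204 - 2)) + 4677 = (8 + 202) + 4677 = 210 + 4677 = 4887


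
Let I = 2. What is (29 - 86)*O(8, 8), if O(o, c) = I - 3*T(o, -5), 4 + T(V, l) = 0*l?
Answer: -798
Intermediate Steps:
T(V, l) = -4 (T(V, l) = -4 + 0*l = -4 + 0 = -4)
O(o, c) = 14 (O(o, c) = 2 - 3*(-4) = 2 + 12 = 14)
(29 - 86)*O(8, 8) = (29 - 86)*14 = -57*14 = -798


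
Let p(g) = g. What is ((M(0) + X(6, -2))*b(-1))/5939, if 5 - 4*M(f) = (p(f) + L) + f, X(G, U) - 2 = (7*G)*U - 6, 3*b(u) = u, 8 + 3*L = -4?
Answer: 343/71268 ≈ 0.0048128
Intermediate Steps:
L = -4 (L = -8/3 + (1/3)*(-4) = -8/3 - 4/3 = -4)
b(u) = u/3
X(G, U) = -4 + 7*G*U (X(G, U) = 2 + ((7*G)*U - 6) = 2 + (7*G*U - 6) = 2 + (-6 + 7*G*U) = -4 + 7*G*U)
M(f) = 9/4 - f/2 (M(f) = 5/4 - ((f - 4) + f)/4 = 5/4 - ((-4 + f) + f)/4 = 5/4 - (-4 + 2*f)/4 = 5/4 + (1 - f/2) = 9/4 - f/2)
((M(0) + X(6, -2))*b(-1))/5939 = (((9/4 - 1/2*0) + (-4 + 7*6*(-2)))*((1/3)*(-1)))/5939 = (((9/4 + 0) + (-4 - 84))*(-1/3))*(1/5939) = ((9/4 - 88)*(-1/3))*(1/5939) = -343/4*(-1/3)*(1/5939) = (343/12)*(1/5939) = 343/71268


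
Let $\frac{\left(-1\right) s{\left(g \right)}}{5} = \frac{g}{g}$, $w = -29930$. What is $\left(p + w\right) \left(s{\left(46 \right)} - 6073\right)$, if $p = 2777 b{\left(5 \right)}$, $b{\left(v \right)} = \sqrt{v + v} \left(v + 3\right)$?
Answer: $181914540 - 135028848 \sqrt{10} \approx -2.4508 \cdot 10^{8}$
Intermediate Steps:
$b{\left(v \right)} = \sqrt{2} \sqrt{v} \left(3 + v\right)$ ($b{\left(v \right)} = \sqrt{2 v} \left(3 + v\right) = \sqrt{2} \sqrt{v} \left(3 + v\right)$)
$s{\left(g \right)} = -5$ ($s{\left(g \right)} = - 5 \frac{g}{g} = \left(-5\right) 1 = -5$)
$p = 22216 \sqrt{10}$ ($p = 2777 \sqrt{2} \sqrt{5} \left(3 + 5\right) = 2777 \sqrt{2} \sqrt{5} \cdot 8 = 2777 \cdot 8 \sqrt{10} = 22216 \sqrt{10} \approx 70253.0$)
$\left(p + w\right) \left(s{\left(46 \right)} - 6073\right) = \left(22216 \sqrt{10} - 29930\right) \left(-5 - 6073\right) = \left(-29930 + 22216 \sqrt{10}\right) \left(-6078\right) = 181914540 - 135028848 \sqrt{10}$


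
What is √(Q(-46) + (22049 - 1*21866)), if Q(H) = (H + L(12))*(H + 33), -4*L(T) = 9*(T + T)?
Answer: √1483 ≈ 38.510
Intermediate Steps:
L(T) = -9*T/2 (L(T) = -9*(T + T)/4 = -9*2*T/4 = -9*T/2)
Q(H) = (-54 + H)*(33 + H) (Q(H) = (H - 9/2*12)*(H + 33) = (H - 54)*(33 + H) = (-54 + H)*(33 + H))
√(Q(-46) + (22049 - 1*21866)) = √((-1782 + (-46)² - 21*(-46)) + (22049 - 1*21866)) = √((-1782 + 2116 + 966) + (22049 - 21866)) = √(1300 + 183) = √1483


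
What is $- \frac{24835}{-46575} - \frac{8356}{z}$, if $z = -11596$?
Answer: $\frac{33858368}{27004185} \approx 1.2538$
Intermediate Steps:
$- \frac{24835}{-46575} - \frac{8356}{z} = - \frac{24835}{-46575} - \frac{8356}{-11596} = \left(-24835\right) \left(- \frac{1}{46575}\right) - - \frac{2089}{2899} = \frac{4967}{9315} + \frac{2089}{2899} = \frac{33858368}{27004185}$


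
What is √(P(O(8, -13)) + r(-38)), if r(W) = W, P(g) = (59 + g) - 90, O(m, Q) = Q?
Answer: I*√82 ≈ 9.0554*I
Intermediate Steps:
P(g) = -31 + g
√(P(O(8, -13)) + r(-38)) = √((-31 - 13) - 38) = √(-44 - 38) = √(-82) = I*√82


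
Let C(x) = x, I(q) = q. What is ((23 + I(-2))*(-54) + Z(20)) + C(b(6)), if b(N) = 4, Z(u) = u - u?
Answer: -1130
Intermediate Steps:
Z(u) = 0
((23 + I(-2))*(-54) + Z(20)) + C(b(6)) = ((23 - 2)*(-54) + 0) + 4 = (21*(-54) + 0) + 4 = (-1134 + 0) + 4 = -1134 + 4 = -1130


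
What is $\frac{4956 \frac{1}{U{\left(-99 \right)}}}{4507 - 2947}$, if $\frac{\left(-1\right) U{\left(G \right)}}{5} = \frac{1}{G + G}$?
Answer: $\frac{40887}{325} \approx 125.81$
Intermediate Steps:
$U{\left(G \right)} = - \frac{5}{2 G}$ ($U{\left(G \right)} = - \frac{5}{G + G} = - \frac{5}{2 G}$)
$\frac{4956 \frac{1}{U{\left(-99 \right)}}}{4507 - 2947} = \frac{4956 \frac{1}{\left(- \frac{5}{2}\right) \frac{1}{-99}}}{4507 - 2947} = \frac{4956 \frac{1}{\left(- \frac{5}{2}\right) \left(- \frac{1}{99}\right)}}{1560} = \frac{4956}{\frac{5}{198}} \cdot \frac{1}{1560} = 4956 \cdot \frac{198}{5} \cdot \frac{1}{1560} = \frac{981288}{5} \cdot \frac{1}{1560} = \frac{40887}{325}$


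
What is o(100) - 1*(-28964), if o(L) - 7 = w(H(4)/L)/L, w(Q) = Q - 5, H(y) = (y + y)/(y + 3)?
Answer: 506991627/17500 ≈ 28971.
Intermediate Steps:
H(y) = 2*y/(3 + y) (H(y) = (2*y)/(3 + y) = 2*y/(3 + y))
w(Q) = -5 + Q
o(L) = 7 + (-5 + 8/(7*L))/L (o(L) = 7 + (-5 + (2*4/(3 + 4))/L)/L = 7 + (-5 + (2*4/7)/L)/L = 7 + (-5 + (2*4*(⅐))/L)/L = 7 + (-5 + 8/(7*L))/L)
o(100) - 1*(-28964) = (7 - 5/100 + (8/7)/100²) - 1*(-28964) = (7 - 5*1/100 + (8/7)*(1/10000)) + 28964 = (7 - 1/20 + 1/8750) + 28964 = 121627/17500 + 28964 = 506991627/17500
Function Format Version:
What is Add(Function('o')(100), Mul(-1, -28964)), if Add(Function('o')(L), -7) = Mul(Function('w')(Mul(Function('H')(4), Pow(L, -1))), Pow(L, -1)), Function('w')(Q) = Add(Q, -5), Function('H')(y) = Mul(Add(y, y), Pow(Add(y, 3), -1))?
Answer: Rational(506991627, 17500) ≈ 28971.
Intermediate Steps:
Function('H')(y) = Mul(2, y, Pow(Add(3, y), -1)) (Function('H')(y) = Mul(Mul(2, y), Pow(Add(3, y), -1)) = Mul(2, y, Pow(Add(3, y), -1)))
Function('w')(Q) = Add(-5, Q)
Function('o')(L) = Add(7, Mul(Pow(L, -1), Add(-5, Mul(Rational(8, 7), Pow(L, -1))))) (Function('o')(L) = Add(7, Mul(Add(-5, Mul(Mul(2, 4, Pow(Add(3, 4), -1)), Pow(L, -1))), Pow(L, -1))) = Add(7, Mul(Add(-5, Mul(Mul(2, 4, Pow(7, -1)), Pow(L, -1))), Pow(L, -1))) = Add(7, Mul(Add(-5, Mul(Mul(2, 4, Rational(1, 7)), Pow(L, -1))), Pow(L, -1))) = Add(7, Mul(Add(-5, Mul(Rational(8, 7), Pow(L, -1))), Pow(L, -1))) = Add(7, Mul(Pow(L, -1), Add(-5, Mul(Rational(8, 7), Pow(L, -1))))))
Add(Function('o')(100), Mul(-1, -28964)) = Add(Add(7, Mul(-5, Pow(100, -1)), Mul(Rational(8, 7), Pow(100, -2))), Mul(-1, -28964)) = Add(Add(7, Mul(-5, Rational(1, 100)), Mul(Rational(8, 7), Rational(1, 10000))), 28964) = Add(Add(7, Rational(-1, 20), Rational(1, 8750)), 28964) = Add(Rational(121627, 17500), 28964) = Rational(506991627, 17500)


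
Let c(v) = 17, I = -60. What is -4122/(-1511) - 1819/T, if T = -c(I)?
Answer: 165799/1511 ≈ 109.73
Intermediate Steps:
T = -17 (T = -1*17 = -17)
-4122/(-1511) - 1819/T = -4122/(-1511) - 1819/(-17) = -4122*(-1/1511) - 1819*(-1/17) = 4122/1511 + 107 = 165799/1511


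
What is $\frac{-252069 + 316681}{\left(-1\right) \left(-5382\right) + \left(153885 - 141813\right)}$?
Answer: $\frac{32306}{8727} \approx 3.7018$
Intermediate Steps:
$\frac{-252069 + 316681}{\left(-1\right) \left(-5382\right) + \left(153885 - 141813\right)} = \frac{64612}{5382 + \left(153885 - 141813\right)} = \frac{64612}{5382 + 12072} = \frac{64612}{17454} = 64612 \cdot \frac{1}{17454} = \frac{32306}{8727}$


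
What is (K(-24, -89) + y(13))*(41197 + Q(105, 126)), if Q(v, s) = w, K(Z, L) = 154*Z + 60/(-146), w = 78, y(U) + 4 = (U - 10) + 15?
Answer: -11095380400/73 ≈ -1.5199e+8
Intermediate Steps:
y(U) = 1 + U (y(U) = -4 + ((U - 10) + 15) = -4 + ((-10 + U) + 15) = -4 + (5 + U) = 1 + U)
K(Z, L) = -30/73 + 154*Z (K(Z, L) = 154*Z + 60*(-1/146) = 154*Z - 30/73 = -30/73 + 154*Z)
Q(v, s) = 78
(K(-24, -89) + y(13))*(41197 + Q(105, 126)) = ((-30/73 + 154*(-24)) + (1 + 13))*(41197 + 78) = ((-30/73 - 3696) + 14)*41275 = (-269838/73 + 14)*41275 = -268816/73*41275 = -11095380400/73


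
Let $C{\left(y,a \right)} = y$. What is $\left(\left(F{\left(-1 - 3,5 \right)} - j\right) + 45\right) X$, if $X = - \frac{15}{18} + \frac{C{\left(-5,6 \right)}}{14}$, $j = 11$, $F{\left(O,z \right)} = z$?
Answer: $- \frac{325}{7} \approx -46.429$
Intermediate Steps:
$X = - \frac{25}{21}$ ($X = - \frac{15}{18} - \frac{5}{14} = \left(-15\right) \frac{1}{18} - \frac{5}{14} = - \frac{5}{6} - \frac{5}{14} = - \frac{25}{21} \approx -1.1905$)
$\left(\left(F{\left(-1 - 3,5 \right)} - j\right) + 45\right) X = \left(\left(5 - 11\right) + 45\right) \left(- \frac{25}{21}\right) = \left(-6 + 45\right) \left(- \frac{25}{21}\right) = 39 \left(- \frac{25}{21}\right) = - \frac{325}{7}$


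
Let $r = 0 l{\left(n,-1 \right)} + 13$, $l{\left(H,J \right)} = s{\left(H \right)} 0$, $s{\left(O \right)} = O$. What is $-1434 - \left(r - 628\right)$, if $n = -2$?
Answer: $-819$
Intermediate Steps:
$l{\left(H,J \right)} = 0$ ($l{\left(H,J \right)} = H 0 = 0$)
$r = 13$ ($r = 0 \cdot 0 + 13 = 0 + 13 = 13$)
$-1434 - \left(r - 628\right) = -1434 - \left(13 - 628\right) = -1434 - -615 = -1434 + 615 = -819$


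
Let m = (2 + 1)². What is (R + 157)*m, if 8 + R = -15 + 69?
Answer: 1827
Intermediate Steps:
m = 9 (m = 3² = 9)
R = 46 (R = -8 + (-15 + 69) = -8 + 54 = 46)
(R + 157)*m = (46 + 157)*9 = 203*9 = 1827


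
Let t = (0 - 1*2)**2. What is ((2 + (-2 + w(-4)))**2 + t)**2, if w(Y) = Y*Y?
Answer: 67600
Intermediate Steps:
w(Y) = Y**2
t = 4 (t = (0 - 2)**2 = (-2)**2 = 4)
((2 + (-2 + w(-4)))**2 + t)**2 = ((2 + (-2 + (-4)**2))**2 + 4)**2 = ((2 + (-2 + 16))**2 + 4)**2 = ((2 + 14)**2 + 4)**2 = (16**2 + 4)**2 = (256 + 4)**2 = 260**2 = 67600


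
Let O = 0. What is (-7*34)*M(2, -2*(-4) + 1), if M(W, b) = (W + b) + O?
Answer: -2618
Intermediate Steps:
M(W, b) = W + b (M(W, b) = (W + b) + 0 = W + b)
(-7*34)*M(2, -2*(-4) + 1) = (-7*34)*(2 + (-2*(-4) + 1)) = -238*(2 + (8 + 1)) = -238*(2 + 9) = -238*11 = -2618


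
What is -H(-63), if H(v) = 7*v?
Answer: 441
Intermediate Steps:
-H(-63) = -7*(-63) = -1*(-441) = 441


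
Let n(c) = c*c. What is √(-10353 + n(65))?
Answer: 4*I*√383 ≈ 78.281*I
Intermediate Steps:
n(c) = c²
√(-10353 + n(65)) = √(-10353 + 65²) = √(-10353 + 4225) = √(-6128) = 4*I*√383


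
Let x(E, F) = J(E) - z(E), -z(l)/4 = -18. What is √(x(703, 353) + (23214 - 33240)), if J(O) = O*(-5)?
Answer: I*√13613 ≈ 116.67*I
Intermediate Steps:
J(O) = -5*O
z(l) = 72 (z(l) = -4*(-18) = 72)
x(E, F) = -72 - 5*E (x(E, F) = -5*E - 1*72 = -5*E - 72 = -72 - 5*E)
√(x(703, 353) + (23214 - 33240)) = √((-72 - 5*703) + (23214 - 33240)) = √((-72 - 3515) - 10026) = √(-3587 - 10026) = √(-13613) = I*√13613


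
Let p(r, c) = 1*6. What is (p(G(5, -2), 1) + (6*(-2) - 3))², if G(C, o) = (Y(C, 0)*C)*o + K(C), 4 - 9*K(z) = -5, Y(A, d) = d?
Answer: 81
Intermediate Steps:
K(z) = 1 (K(z) = 4/9 - ⅑*(-5) = 4/9 + 5/9 = 1)
G(C, o) = 1 (G(C, o) = (0*C)*o + 1 = 0*o + 1 = 0 + 1 = 1)
p(r, c) = 6
(p(G(5, -2), 1) + (6*(-2) - 3))² = (6 + (6*(-2) - 3))² = (6 + (-12 - 3))² = (6 - 15)² = (-9)² = 81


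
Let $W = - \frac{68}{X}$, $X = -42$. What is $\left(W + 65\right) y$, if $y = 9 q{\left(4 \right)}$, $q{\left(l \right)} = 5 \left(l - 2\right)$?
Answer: $\frac{41970}{7} \approx 5995.7$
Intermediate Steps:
$q{\left(l \right)} = -10 + 5 l$ ($q{\left(l \right)} = 5 \left(-2 + l\right) = -10 + 5 l$)
$W = \frac{34}{21}$ ($W = - \frac{68}{-42} = \left(-68\right) \left(- \frac{1}{42}\right) = \frac{34}{21} \approx 1.619$)
$y = 90$ ($y = 9 \left(-10 + 5 \cdot 4\right) = 9 \left(-10 + 20\right) = 9 \cdot 10 = 90$)
$\left(W + 65\right) y = \left(\frac{34}{21} + 65\right) 90 = \frac{1399}{21} \cdot 90 = \frac{41970}{7}$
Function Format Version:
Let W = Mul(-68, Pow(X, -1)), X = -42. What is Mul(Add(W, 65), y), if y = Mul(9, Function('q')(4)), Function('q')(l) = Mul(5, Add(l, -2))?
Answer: Rational(41970, 7) ≈ 5995.7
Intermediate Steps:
Function('q')(l) = Add(-10, Mul(5, l)) (Function('q')(l) = Mul(5, Add(-2, l)) = Add(-10, Mul(5, l)))
W = Rational(34, 21) (W = Mul(-68, Pow(-42, -1)) = Mul(-68, Rational(-1, 42)) = Rational(34, 21) ≈ 1.6190)
y = 90 (y = Mul(9, Add(-10, Mul(5, 4))) = Mul(9, Add(-10, 20)) = Mul(9, 10) = 90)
Mul(Add(W, 65), y) = Mul(Add(Rational(34, 21), 65), 90) = Mul(Rational(1399, 21), 90) = Rational(41970, 7)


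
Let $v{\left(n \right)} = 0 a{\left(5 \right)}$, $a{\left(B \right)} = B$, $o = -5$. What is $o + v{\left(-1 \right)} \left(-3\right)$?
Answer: $-5$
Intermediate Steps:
$v{\left(n \right)} = 0$ ($v{\left(n \right)} = 0 \cdot 5 = 0$)
$o + v{\left(-1 \right)} \left(-3\right) = -5 + 0 \left(-3\right) = -5 + 0 = -5$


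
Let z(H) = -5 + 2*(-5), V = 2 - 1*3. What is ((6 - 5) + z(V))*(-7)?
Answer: 98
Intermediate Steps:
V = -1 (V = 2 - 3 = -1)
z(H) = -15 (z(H) = -5 - 10 = -15)
((6 - 5) + z(V))*(-7) = ((6 - 5) - 15)*(-7) = (1 - 15)*(-7) = -14*(-7) = 98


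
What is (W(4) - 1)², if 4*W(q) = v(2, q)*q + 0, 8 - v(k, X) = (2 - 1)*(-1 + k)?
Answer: 36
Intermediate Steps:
v(k, X) = 9 - k (v(k, X) = 8 - (2 - 1)*(-1 + k) = 8 - (-1 + k) = 8 + (1 - k) = 9 - k)
W(q) = 7*q/4 (W(q) = ((9 - 1*2)*q + 0)/4 = ((9 - 2)*q + 0)/4 = (7*q + 0)/4 = (7*q)/4 = 7*q/4)
(W(4) - 1)² = ((7/4)*4 - 1)² = (7 - 1)² = 6² = 36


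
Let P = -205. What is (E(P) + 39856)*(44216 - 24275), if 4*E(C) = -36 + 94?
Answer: 1590115281/2 ≈ 7.9506e+8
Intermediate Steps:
E(C) = 29/2 (E(C) = (-36 + 94)/4 = (¼)*58 = 29/2)
(E(P) + 39856)*(44216 - 24275) = (29/2 + 39856)*(44216 - 24275) = (79741/2)*19941 = 1590115281/2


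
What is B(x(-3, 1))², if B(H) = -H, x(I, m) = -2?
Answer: 4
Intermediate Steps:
B(x(-3, 1))² = (-1*(-2))² = 2² = 4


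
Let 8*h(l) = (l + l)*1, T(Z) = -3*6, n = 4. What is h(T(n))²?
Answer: 81/4 ≈ 20.250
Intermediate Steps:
T(Z) = -18
h(l) = l/4 (h(l) = ((l + l)*1)/8 = ((2*l)*1)/8 = (2*l)/8 = l/4)
h(T(n))² = ((¼)*(-18))² = (-9/2)² = 81/4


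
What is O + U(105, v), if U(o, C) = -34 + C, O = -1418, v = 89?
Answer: -1363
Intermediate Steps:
O + U(105, v) = -1418 + (-34 + 89) = -1418 + 55 = -1363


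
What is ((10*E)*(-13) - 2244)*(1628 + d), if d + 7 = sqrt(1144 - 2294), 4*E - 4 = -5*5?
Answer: -5062383/2 - 15615*I*sqrt(46)/2 ≈ -2.5312e+6 - 52953.0*I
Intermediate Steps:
E = -21/4 (E = 1 + (-5*5)/4 = 1 + (1/4)*(-25) = 1 - 25/4 = -21/4 ≈ -5.2500)
d = -7 + 5*I*sqrt(46) (d = -7 + sqrt(1144 - 2294) = -7 + sqrt(-1150) = -7 + 5*I*sqrt(46) ≈ -7.0 + 33.912*I)
((10*E)*(-13) - 2244)*(1628 + d) = ((10*(-21/4))*(-13) - 2244)*(1628 + (-7 + 5*I*sqrt(46))) = (-105/2*(-13) - 2244)*(1621 + 5*I*sqrt(46)) = (1365/2 - 2244)*(1621 + 5*I*sqrt(46)) = -3123*(1621 + 5*I*sqrt(46))/2 = -5062383/2 - 15615*I*sqrt(46)/2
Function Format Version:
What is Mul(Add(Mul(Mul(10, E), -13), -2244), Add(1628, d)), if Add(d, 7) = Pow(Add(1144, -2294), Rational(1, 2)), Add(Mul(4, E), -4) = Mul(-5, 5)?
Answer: Add(Rational(-5062383, 2), Mul(Rational(-15615, 2), I, Pow(46, Rational(1, 2)))) ≈ Add(-2.5312e+6, Mul(-52953., I))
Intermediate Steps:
E = Rational(-21, 4) (E = Add(1, Mul(Rational(1, 4), Mul(-5, 5))) = Add(1, Mul(Rational(1, 4), -25)) = Add(1, Rational(-25, 4)) = Rational(-21, 4) ≈ -5.2500)
d = Add(-7, Mul(5, I, Pow(46, Rational(1, 2)))) (d = Add(-7, Pow(Add(1144, -2294), Rational(1, 2))) = Add(-7, Pow(-1150, Rational(1, 2))) = Add(-7, Mul(5, I, Pow(46, Rational(1, 2)))) ≈ Add(-7.0000, Mul(33.912, I)))
Mul(Add(Mul(Mul(10, E), -13), -2244), Add(1628, d)) = Mul(Add(Mul(Mul(10, Rational(-21, 4)), -13), -2244), Add(1628, Add(-7, Mul(5, I, Pow(46, Rational(1, 2)))))) = Mul(Add(Mul(Rational(-105, 2), -13), -2244), Add(1621, Mul(5, I, Pow(46, Rational(1, 2))))) = Mul(Add(Rational(1365, 2), -2244), Add(1621, Mul(5, I, Pow(46, Rational(1, 2))))) = Mul(Rational(-3123, 2), Add(1621, Mul(5, I, Pow(46, Rational(1, 2))))) = Add(Rational(-5062383, 2), Mul(Rational(-15615, 2), I, Pow(46, Rational(1, 2))))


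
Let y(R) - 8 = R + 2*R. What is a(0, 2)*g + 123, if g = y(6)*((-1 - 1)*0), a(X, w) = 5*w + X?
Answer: 123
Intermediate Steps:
y(R) = 8 + 3*R (y(R) = 8 + (R + 2*R) = 8 + 3*R)
a(X, w) = X + 5*w
g = 0 (g = (8 + 3*6)*((-1 - 1)*0) = (8 + 18)*(-2*0) = 26*0 = 0)
a(0, 2)*g + 123 = (0 + 5*2)*0 + 123 = (0 + 10)*0 + 123 = 10*0 + 123 = 0 + 123 = 123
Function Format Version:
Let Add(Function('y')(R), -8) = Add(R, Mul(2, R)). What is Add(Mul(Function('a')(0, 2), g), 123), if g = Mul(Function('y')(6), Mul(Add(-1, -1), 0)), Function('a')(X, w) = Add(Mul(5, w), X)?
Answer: 123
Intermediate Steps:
Function('y')(R) = Add(8, Mul(3, R)) (Function('y')(R) = Add(8, Add(R, Mul(2, R))) = Add(8, Mul(3, R)))
Function('a')(X, w) = Add(X, Mul(5, w))
g = 0 (g = Mul(Add(8, Mul(3, 6)), Mul(Add(-1, -1), 0)) = Mul(Add(8, 18), Mul(-2, 0)) = Mul(26, 0) = 0)
Add(Mul(Function('a')(0, 2), g), 123) = Add(Mul(Add(0, Mul(5, 2)), 0), 123) = Add(Mul(Add(0, 10), 0), 123) = Add(Mul(10, 0), 123) = Add(0, 123) = 123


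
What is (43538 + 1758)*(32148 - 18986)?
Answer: 596185952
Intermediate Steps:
(43538 + 1758)*(32148 - 18986) = 45296*13162 = 596185952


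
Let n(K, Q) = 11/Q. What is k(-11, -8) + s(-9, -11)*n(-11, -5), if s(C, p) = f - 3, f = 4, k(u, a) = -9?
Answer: -56/5 ≈ -11.200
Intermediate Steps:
s(C, p) = 1 (s(C, p) = 4 - 3 = 1)
k(-11, -8) + s(-9, -11)*n(-11, -5) = -9 + 1*(11/(-5)) = -9 + 1*(11*(-⅕)) = -9 + 1*(-11/5) = -9 - 11/5 = -56/5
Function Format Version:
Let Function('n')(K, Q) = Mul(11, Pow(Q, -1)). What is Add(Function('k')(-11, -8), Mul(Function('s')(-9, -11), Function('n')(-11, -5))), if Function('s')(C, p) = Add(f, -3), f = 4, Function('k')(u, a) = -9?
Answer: Rational(-56, 5) ≈ -11.200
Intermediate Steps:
Function('s')(C, p) = 1 (Function('s')(C, p) = Add(4, -3) = 1)
Add(Function('k')(-11, -8), Mul(Function('s')(-9, -11), Function('n')(-11, -5))) = Add(-9, Mul(1, Mul(11, Pow(-5, -1)))) = Add(-9, Mul(1, Mul(11, Rational(-1, 5)))) = Add(-9, Mul(1, Rational(-11, 5))) = Add(-9, Rational(-11, 5)) = Rational(-56, 5)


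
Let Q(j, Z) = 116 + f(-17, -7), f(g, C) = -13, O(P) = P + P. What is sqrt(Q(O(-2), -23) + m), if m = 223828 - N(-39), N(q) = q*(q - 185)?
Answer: sqrt(215195) ≈ 463.89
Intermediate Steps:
O(P) = 2*P
N(q) = q*(-185 + q)
Q(j, Z) = 103 (Q(j, Z) = 116 - 13 = 103)
m = 215092 (m = 223828 - (-39)*(-185 - 39) = 223828 - (-39)*(-224) = 223828 - 1*8736 = 223828 - 8736 = 215092)
sqrt(Q(O(-2), -23) + m) = sqrt(103 + 215092) = sqrt(215195)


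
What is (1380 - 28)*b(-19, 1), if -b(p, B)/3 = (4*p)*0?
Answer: 0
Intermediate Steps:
b(p, B) = 0 (b(p, B) = -3*4*p*0 = -3*0 = 0)
(1380 - 28)*b(-19, 1) = (1380 - 28)*0 = 1352*0 = 0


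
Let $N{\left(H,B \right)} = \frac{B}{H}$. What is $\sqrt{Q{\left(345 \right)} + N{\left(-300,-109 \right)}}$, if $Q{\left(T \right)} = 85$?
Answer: $\frac{\sqrt{76827}}{30} \approx 9.2392$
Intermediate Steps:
$\sqrt{Q{\left(345 \right)} + N{\left(-300,-109 \right)}} = \sqrt{85 - \frac{109}{-300}} = \sqrt{85 - - \frac{109}{300}} = \sqrt{85 + \frac{109}{300}} = \sqrt{\frac{25609}{300}} = \frac{\sqrt{76827}}{30}$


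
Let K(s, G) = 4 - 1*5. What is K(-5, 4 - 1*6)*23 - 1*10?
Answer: -33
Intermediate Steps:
K(s, G) = -1 (K(s, G) = 4 - 5 = -1)
K(-5, 4 - 1*6)*23 - 1*10 = -1*23 - 1*10 = -23 - 10 = -33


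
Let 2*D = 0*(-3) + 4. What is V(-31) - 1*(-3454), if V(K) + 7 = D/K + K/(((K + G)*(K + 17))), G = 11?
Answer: 29918439/8680 ≈ 3446.8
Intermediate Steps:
D = 2 (D = (0*(-3) + 4)/2 = (0 + 4)/2 = (½)*4 = 2)
V(K) = -7 + 2/K + K/((11 + K)*(17 + K)) (V(K) = -7 + (2/K + K/(((K + 11)*(K + 17)))) = -7 + (2/K + K/(((11 + K)*(17 + K)))) = -7 + (2/K + K*(1/((11 + K)*(17 + K)))) = -7 + (2/K + K/((11 + K)*(17 + K))) = -7 + 2/K + K/((11 + K)*(17 + K)))
V(-31) - 1*(-3454) = (374 - 1253*(-31) - 193*(-31)² - 7*(-31)³)/((-31)*(187 + (-31)² + 28*(-31))) - 1*(-3454) = -(374 + 38843 - 193*961 - 7*(-29791))/(31*(187 + 961 - 868)) + 3454 = -1/31*(374 + 38843 - 185473 + 208537)/280 + 3454 = -1/31*1/280*62281 + 3454 = -62281/8680 + 3454 = 29918439/8680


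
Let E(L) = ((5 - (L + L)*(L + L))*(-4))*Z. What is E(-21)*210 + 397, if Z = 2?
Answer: 2955517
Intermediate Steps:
E(L) = -40 + 32*L² (E(L) = ((5 - (L + L)*(L + L))*(-4))*2 = ((5 - 2*L*2*L)*(-4))*2 = ((5 - 4*L²)*(-4))*2 = (-20 + 16*L²)*2 = -40 + 32*L²)
E(-21)*210 + 397 = (-40 + 32*(-21)²)*210 + 397 = (-40 + 32*441)*210 + 397 = (-40 + 14112)*210 + 397 = 14072*210 + 397 = 2955120 + 397 = 2955517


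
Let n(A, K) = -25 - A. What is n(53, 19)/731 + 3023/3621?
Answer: 113375/155703 ≈ 0.72815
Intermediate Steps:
n(53, 19)/731 + 3023/3621 = (-25 - 1*53)/731 + 3023/3621 = (-25 - 53)*(1/731) + 3023*(1/3621) = -78*1/731 + 3023/3621 = -78/731 + 3023/3621 = 113375/155703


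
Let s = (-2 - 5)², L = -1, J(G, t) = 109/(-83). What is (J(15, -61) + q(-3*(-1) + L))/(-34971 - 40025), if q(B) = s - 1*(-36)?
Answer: -3473/3112334 ≈ -0.0011159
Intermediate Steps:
J(G, t) = -109/83 (J(G, t) = 109*(-1/83) = -109/83)
s = 49 (s = (-7)² = 49)
q(B) = 85 (q(B) = 49 - 1*(-36) = 49 + 36 = 85)
(J(15, -61) + q(-3*(-1) + L))/(-34971 - 40025) = (-109/83 + 85)/(-34971 - 40025) = (6946/83)/(-74996) = (6946/83)*(-1/74996) = -3473/3112334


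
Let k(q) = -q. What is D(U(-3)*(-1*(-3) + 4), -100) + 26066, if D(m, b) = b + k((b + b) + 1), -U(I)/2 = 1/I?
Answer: 26165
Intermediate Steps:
U(I) = -2/I
D(m, b) = -1 - b (D(m, b) = b - ((b + b) + 1) = b - (2*b + 1) = b - (1 + 2*b) = b + (-1 - 2*b) = -1 - b)
D(U(-3)*(-1*(-3) + 4), -100) + 26066 = (-1 - 1*(-100)) + 26066 = (-1 + 100) + 26066 = 99 + 26066 = 26165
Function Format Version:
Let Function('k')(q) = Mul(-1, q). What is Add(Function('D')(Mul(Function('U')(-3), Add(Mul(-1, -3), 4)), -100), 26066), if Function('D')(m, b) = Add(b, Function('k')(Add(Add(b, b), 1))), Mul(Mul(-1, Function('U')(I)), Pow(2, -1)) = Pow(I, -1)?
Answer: 26165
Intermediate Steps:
Function('U')(I) = Mul(-2, Pow(I, -1))
Function('D')(m, b) = Add(-1, Mul(-1, b)) (Function('D')(m, b) = Add(b, Mul(-1, Add(Add(b, b), 1))) = Add(b, Mul(-1, Add(Mul(2, b), 1))) = Add(b, Mul(-1, Add(1, Mul(2, b)))) = Add(b, Add(-1, Mul(-2, b))) = Add(-1, Mul(-1, b)))
Add(Function('D')(Mul(Function('U')(-3), Add(Mul(-1, -3), 4)), -100), 26066) = Add(Add(-1, Mul(-1, -100)), 26066) = Add(Add(-1, 100), 26066) = Add(99, 26066) = 26165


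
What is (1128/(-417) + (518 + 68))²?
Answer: 6573642084/19321 ≈ 3.4023e+5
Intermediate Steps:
(1128/(-417) + (518 + 68))² = (1128*(-1/417) + 586)² = (-376/139 + 586)² = (81078/139)² = 6573642084/19321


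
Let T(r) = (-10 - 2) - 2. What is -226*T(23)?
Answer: 3164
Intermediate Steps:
T(r) = -14 (T(r) = -12 - 2 = -14)
-226*T(23) = -226*(-14) = 3164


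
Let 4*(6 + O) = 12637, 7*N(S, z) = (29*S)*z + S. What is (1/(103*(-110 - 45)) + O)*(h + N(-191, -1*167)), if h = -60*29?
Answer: 91887781355661/223510 ≈ 4.1111e+8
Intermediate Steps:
N(S, z) = S/7 + 29*S*z/7 (N(S, z) = ((29*S)*z + S)/7 = (29*S*z + S)/7 = (S + 29*S*z)/7 = S/7 + 29*S*z/7)
O = 12613/4 (O = -6 + (¼)*12637 = -6 + 12637/4 = 12613/4 ≈ 3153.3)
h = -1740
(1/(103*(-110 - 45)) + O)*(h + N(-191, -1*167)) = (1/(103*(-110 - 45)) + 12613/4)*(-1740 + (⅐)*(-191)*(1 + 29*(-1*167))) = (1/(103*(-155)) + 12613/4)*(-1740 + (⅐)*(-191)*(1 + 29*(-167))) = (1/(-15965) + 12613/4)*(-1740 + (⅐)*(-191)*(1 - 4843)) = (-1/15965 + 12613/4)*(-1740 + (⅐)*(-191)*(-4842)) = 201366541*(-1740 + 924822/7)/63860 = (201366541/63860)*(912642/7) = 91887781355661/223510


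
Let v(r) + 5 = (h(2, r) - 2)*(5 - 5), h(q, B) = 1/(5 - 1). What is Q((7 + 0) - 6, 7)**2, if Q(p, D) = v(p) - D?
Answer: 144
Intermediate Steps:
h(q, B) = 1/4
v(r) = -5 (v(r) = -5 + (1/4 - 2)*(5 - 5) = -5 - 7/4*0 = -5 + 0 = -5)
Q(p, D) = -5 - D
Q((7 + 0) - 6, 7)**2 = (-5 - 1*7)**2 = (-5 - 7)**2 = (-12)**2 = 144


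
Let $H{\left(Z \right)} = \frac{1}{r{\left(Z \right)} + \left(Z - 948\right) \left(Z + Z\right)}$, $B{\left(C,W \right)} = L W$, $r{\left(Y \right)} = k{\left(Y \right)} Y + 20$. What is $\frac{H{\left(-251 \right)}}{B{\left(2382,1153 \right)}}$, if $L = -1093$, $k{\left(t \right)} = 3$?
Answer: $- \frac{1}{757605566785} \approx -1.3199 \cdot 10^{-12}$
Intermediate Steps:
$r{\left(Y \right)} = 20 + 3 Y$ ($r{\left(Y \right)} = 3 Y + 20 = 20 + 3 Y$)
$B{\left(C,W \right)} = - 1093 W$
$H{\left(Z \right)} = \frac{1}{20 + 3 Z + 2 Z \left(-948 + Z\right)}$ ($H{\left(Z \right)} = \frac{1}{\left(20 + 3 Z\right) + \left(Z - 948\right) \left(Z + Z\right)} = \frac{1}{\left(20 + 3 Z\right) + \left(-948 + Z\right) 2 Z} = \frac{1}{\left(20 + 3 Z\right) + 2 Z \left(-948 + Z\right)} = \frac{1}{20 + 3 Z + 2 Z \left(-948 + Z\right)}$)
$\frac{H{\left(-251 \right)}}{B{\left(2382,1153 \right)}} = \frac{1}{\left(20 - -475143 + 2 \left(-251\right)^{2}\right) \left(\left(-1093\right) 1153\right)} = \frac{1}{\left(20 + 475143 + 2 \cdot 63001\right) \left(-1260229\right)} = \frac{1}{20 + 475143 + 126002} \left(- \frac{1}{1260229}\right) = \frac{1}{601165} \left(- \frac{1}{1260229}\right) = - \frac{1}{757605566785}$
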